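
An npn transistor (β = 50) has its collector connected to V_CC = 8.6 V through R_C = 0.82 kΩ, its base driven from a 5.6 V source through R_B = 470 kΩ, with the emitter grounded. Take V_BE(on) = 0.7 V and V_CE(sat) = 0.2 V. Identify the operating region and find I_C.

active; I_C ≈ 0.52 mA

Assume active. Base-emitter loop: I_B = (V_BB − V_BE)/R_B = (5.6 − 0.7)/470 = 0.0104 mA.
I_C = β·I_B = 50×0.0104 = 0.521 mA.
V_CE = V_CC − I_C·R_C = 8.6 − 0.521×0.82 = 8.17 V > V_CE(sat), so the active-region assumption holds.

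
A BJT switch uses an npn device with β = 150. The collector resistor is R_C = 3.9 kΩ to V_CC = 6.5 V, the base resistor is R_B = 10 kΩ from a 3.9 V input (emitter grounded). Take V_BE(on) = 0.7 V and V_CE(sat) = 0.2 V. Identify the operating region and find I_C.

Assume active: I_B = (3.9 − 0.7)/10 = 0.32 mA, giving I_C = β·I_B = 48 mA.
But then V_CE = 6.5 − 48×3.9 = -181 V < V_CE(sat) = 0.2 V — impossible in the active region.
So the transistor is saturated. With V_CE = 0.2 V, I_C = (V_CC − 0.2)/R_C = 6.3/3.9 = 1.62 mA.
Check: β·I_B = 48 mA > I_C = 1.62 mA, confirming saturation.

saturation; I_C ≈ 1.6 mA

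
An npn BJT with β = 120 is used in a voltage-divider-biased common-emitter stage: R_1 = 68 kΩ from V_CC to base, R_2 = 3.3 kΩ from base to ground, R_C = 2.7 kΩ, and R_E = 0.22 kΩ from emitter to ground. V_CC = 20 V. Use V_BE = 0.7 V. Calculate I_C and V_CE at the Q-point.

I_C ≈ 0.91 mA, V_CE ≈ 17 V

Thevenize the base divider: V_Th = V_CC·R_2/(R_1+R_2) = 20×3.3/71.3 = 0.926 V, R_Th = R_1‖R_2 = 3.15 kΩ.
Base-emitter loop: V_Th = I_B·R_Th + V_BE + (β+1)I_B·R_E, so I_B = (0.926 − 0.7) / (3.15 + 121×0.22) = 0.00758 mA.
I_C = β·I_B = 120×0.00758 = 0.91 mA, and I_E = (β+1)I_B = 0.917 mA.
V_CE = V_CC − I_C·R_C − I_E·R_E = 20 − 0.91×2.7 − 0.917×0.22 = 17.3 V.
V_CE = 17.3 V > 0.2 V confirms active-region operation.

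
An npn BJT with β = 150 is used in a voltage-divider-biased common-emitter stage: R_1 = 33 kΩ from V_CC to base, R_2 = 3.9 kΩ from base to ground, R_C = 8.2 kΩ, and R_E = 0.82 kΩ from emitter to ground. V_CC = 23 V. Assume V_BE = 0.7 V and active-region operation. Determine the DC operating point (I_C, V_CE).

Thevenize the base divider: V_Th = V_CC·R_2/(R_1+R_2) = 23×3.9/36.9 = 2.43 V, R_Th = R_1‖R_2 = 3.49 kΩ.
Base-emitter loop: V_Th = I_B·R_Th + V_BE + (β+1)I_B·R_E, so I_B = (2.43 − 0.7) / (3.49 + 151×0.82) = 0.0136 mA.
I_C = β·I_B = 150×0.0136 = 2.04 mA, and I_E = (β+1)I_B = 2.05 mA.
V_CE = V_CC − I_C·R_C − I_E·R_E = 23 − 2.04×8.2 − 2.05×0.82 = 4.59 V.
V_CE = 4.59 V > 0.2 V confirms active-region operation.

I_C ≈ 2 mA, V_CE ≈ 4.6 V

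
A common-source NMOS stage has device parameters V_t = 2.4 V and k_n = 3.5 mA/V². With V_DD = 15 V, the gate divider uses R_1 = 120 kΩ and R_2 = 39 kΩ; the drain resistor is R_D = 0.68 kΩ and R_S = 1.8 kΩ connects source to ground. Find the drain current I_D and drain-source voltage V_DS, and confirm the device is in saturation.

V_G = V_DD·R_2/(R_1+R_2) = 15×39/159 = 3.68 V.
Assume saturation: I_D = (k_n/2)(V_GS − V_t)² with V_GS = V_G − I_D·R_S = 3.68 − 1.8·I_D.
Substituting gives 5.67·I_D² − 9.06·I_D + 2.86 = 0, with roots I_D = 0.434 or 1.16 mA.
The root I_D = 1.16 mA gives V_GS = 1.58 V ≤ V_t, so take I_D = 0.434 mA.
Then V_GS = 2.9 V and V_DS = V_DD − I_D(R_D+R_S) = 15 − 0.434×2.48 = 13.9 V.
Saturation requires V_DS ≥ V_GS − V_t = 0.498 V; 13.9 ≥ 0.498 ✓.

I_D ≈ 0.43 mA, V_DS ≈ 14 V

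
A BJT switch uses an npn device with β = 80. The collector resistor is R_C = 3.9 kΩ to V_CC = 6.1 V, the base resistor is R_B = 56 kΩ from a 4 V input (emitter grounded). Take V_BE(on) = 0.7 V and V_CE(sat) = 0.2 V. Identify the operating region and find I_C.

saturation; I_C ≈ 1.5 mA

Assume active: I_B = (4 − 0.7)/56 = 0.0589 mA, giving I_C = β·I_B = 4.71 mA.
But then V_CE = 6.1 − 4.71×3.9 = -12.3 V < V_CE(sat) = 0.2 V — impossible in the active region.
So the transistor is saturated. With V_CE = 0.2 V, I_C = (V_CC − 0.2)/R_C = 5.9/3.9 = 1.51 mA.
Check: β·I_B = 4.71 mA > I_C = 1.51 mA, confirming saturation.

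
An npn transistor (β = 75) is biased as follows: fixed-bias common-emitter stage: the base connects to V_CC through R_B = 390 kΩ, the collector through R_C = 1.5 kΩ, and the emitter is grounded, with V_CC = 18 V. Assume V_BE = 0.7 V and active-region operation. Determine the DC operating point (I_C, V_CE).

Base loop: V_CC = I_B·R_B + V_BE, so I_B = (18 − 0.7)/390 kΩ = 0.0444 mA.
In the active region I_C = β·I_B = 75 × 0.0444 = 3.33 mA.
Collector loop: V_CE = V_CC − I_C·R_C = 18 − 3.33×1.5 = 13 V.
Since V_CE = 13 V > V_CE(sat) ≈ 0.2 V, the transistor is in the active region as assumed.

I_C ≈ 3.3 mA, V_CE ≈ 13 V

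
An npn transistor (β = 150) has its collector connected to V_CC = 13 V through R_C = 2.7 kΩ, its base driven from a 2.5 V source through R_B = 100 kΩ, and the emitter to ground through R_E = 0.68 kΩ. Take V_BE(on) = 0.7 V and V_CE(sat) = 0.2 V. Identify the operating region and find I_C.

Assume active. Base-emitter loop: I_B = (V_BB − V_BE)/(R_B + (β+1)R_E) = (2.5 − 0.7)/(100 + 151×0.68) = 0.00888 mA.
I_C = β·I_B = 150×0.00888 = 1.33 mA.
V_CE = V_CC − I_C·R_C − I_E·R_E = 13 − 1.33×2.7 − 1.34×0.68 = 8.49 V > V_CE(sat), so the active-region assumption holds.

active; I_C ≈ 1.3 mA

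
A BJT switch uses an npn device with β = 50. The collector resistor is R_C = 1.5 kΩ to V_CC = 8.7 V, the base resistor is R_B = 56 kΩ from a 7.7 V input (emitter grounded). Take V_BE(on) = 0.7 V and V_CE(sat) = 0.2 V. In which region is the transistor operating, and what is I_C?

saturation; I_C ≈ 5.7 mA

Assume active: I_B = (7.7 − 0.7)/56 = 0.125 mA, giving I_C = β·I_B = 6.25 mA.
But then V_CE = 8.7 − 6.25×1.5 = -0.675 V < V_CE(sat) = 0.2 V — impossible in the active region.
So the transistor is saturated. With V_CE = 0.2 V, I_C = (V_CC − 0.2)/R_C = 8.5/1.5 = 5.67 mA.
Check: β·I_B = 6.25 mA > I_C = 5.67 mA, confirming saturation.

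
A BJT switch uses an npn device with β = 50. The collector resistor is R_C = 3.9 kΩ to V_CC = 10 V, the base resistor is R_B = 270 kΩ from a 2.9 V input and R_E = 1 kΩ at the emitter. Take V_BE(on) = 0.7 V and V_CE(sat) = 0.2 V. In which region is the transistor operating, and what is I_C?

active; I_C ≈ 0.34 mA

Assume active. Base-emitter loop: I_B = (V_BB − V_BE)/(R_B + (β+1)R_E) = (2.9 − 0.7)/(270 + 51×1) = 0.00685 mA.
I_C = β·I_B = 50×0.00685 = 0.343 mA.
V_CE = V_CC − I_C·R_C − I_E·R_E = 10 − 0.343×3.9 − 0.35×1 = 8.31 V > V_CE(sat), so the active-region assumption holds.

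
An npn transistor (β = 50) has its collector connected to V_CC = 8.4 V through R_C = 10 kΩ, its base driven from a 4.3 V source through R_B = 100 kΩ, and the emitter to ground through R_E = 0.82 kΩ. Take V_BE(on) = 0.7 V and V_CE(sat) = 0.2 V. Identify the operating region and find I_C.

saturation; I_C ≈ 0.76 mA

Assume active: I_B = (4.3 − 0.7)/(100 + 51×0.82) = 0.0254 mA, I_C = β·I_B = 1.27 mA.
Then V_CE = 8.4 − 1.27×10 − 1.29×0.82 = -5.35 V < 0.2 V — the active assumption fails.
Re-solve with V_CE = 0.2 V. KCL at the emitter: V_E/R_E = (V_BB−0.7−V_E)/R_B + (V_CC−0.2−V_E)/R_C, giving V_E = 0.644 V.
I_C = (V_CC − 0.2 − V_E)/R_C = (8.2 − 0.644)/10 = 0.756 mA.
Check: I_B = (3.6 − 0.644)/100 = 0.0296 mA, and β·I_B = 1.48 mA > I_C, confirming saturation.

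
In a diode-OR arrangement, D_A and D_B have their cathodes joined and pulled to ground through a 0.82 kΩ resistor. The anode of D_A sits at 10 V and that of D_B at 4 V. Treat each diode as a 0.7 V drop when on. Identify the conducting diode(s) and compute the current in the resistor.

Assume both conduct. Then node N would need to be at both 10−0.7 = 9.3 V and 4−0.7 = 3.3 V, which is impossible.
Assume only D_A conducts: V_N = 10 − 0.7 = 9.3 V, so I_R = 9.3/0.82 = 11.3 mA.
Check D_B: its anode-to-cathode voltage is 4 − 9.3 = -5.3 V < 0.7 V, so it is off. The assumption is consistent.

Only D_A conducts; I_R ≈ 11 mA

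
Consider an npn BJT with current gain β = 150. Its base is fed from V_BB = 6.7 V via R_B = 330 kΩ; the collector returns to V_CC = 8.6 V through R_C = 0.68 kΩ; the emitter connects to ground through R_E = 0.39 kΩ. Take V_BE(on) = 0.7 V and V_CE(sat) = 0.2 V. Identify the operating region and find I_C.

Assume active. Base-emitter loop: I_B = (V_BB − V_BE)/(R_B + (β+1)R_E) = (6.7 − 0.7)/(330 + 151×0.39) = 0.0154 mA.
I_C = β·I_B = 150×0.0154 = 2.31 mA.
V_CE = V_CC − I_C·R_C − I_E·R_E = 8.6 − 2.31×0.68 − 2.33×0.39 = 6.12 V > V_CE(sat), so the active-region assumption holds.

active; I_C ≈ 2.3 mA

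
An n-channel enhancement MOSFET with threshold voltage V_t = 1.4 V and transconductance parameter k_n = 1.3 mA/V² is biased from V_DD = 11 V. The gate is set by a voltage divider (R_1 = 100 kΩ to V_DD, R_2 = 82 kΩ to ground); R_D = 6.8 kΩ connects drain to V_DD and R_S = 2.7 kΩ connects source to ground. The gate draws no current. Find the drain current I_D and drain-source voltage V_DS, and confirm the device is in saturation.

I_D ≈ 0.88 mA, V_DS ≈ 2.6 V

V_G = V_DD·R_2/(R_1+R_2) = 11×82/182 = 4.96 V.
Assume saturation: I_D = (k_n/2)(V_GS − V_t)² with V_GS = V_G − I_D·R_S = 4.96 − 2.7·I_D.
Substituting gives 4.74·I_D² − 13.5·I_D + 8.22 = 0, with roots I_D = 0.885 or 1.96 mA.
The root I_D = 1.96 mA gives V_GS = -0.337 V ≤ V_t, so take I_D = 0.885 mA.
Then V_GS = 2.57 V and V_DS = V_DD − I_D(R_D+R_S) = 11 − 0.885×9.5 = 2.59 V.
Saturation requires V_DS ≥ V_GS − V_t = 1.17 V; 2.59 ≥ 1.17 ✓.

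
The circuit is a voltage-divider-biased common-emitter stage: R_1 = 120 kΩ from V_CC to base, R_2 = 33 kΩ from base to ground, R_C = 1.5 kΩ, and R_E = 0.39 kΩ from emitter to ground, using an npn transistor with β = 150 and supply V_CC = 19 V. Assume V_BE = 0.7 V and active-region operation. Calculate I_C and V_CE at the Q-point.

I_C ≈ 6 mA, V_CE ≈ 7.6 V

Thevenize the base divider: V_Th = V_CC·R_2/(R_1+R_2) = 19×33/153 = 4.1 V, R_Th = R_1‖R_2 = 25.9 kΩ.
Base-emitter loop: V_Th = I_B·R_Th + V_BE + (β+1)I_B·R_E, so I_B = (4.1 − 0.7) / (25.9 + 151×0.39) = 0.0401 mA.
I_C = β·I_B = 150×0.0401 = 6.01 mA, and I_E = (β+1)I_B = 6.05 mA.
V_CE = V_CC − I_C·R_C − I_E·R_E = 19 − 6.01×1.5 − 6.05×0.39 = 7.62 V.
V_CE = 7.62 V > 0.2 V confirms active-region operation.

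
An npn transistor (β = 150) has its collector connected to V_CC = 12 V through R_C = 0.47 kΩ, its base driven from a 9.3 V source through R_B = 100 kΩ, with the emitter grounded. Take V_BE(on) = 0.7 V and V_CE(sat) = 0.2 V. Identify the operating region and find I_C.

Assume active. Base-emitter loop: I_B = (V_BB − V_BE)/R_B = (9.3 − 0.7)/100 = 0.086 mA.
I_C = β·I_B = 150×0.086 = 12.9 mA.
V_CE = V_CC − I_C·R_C = 12 − 12.9×0.47 = 5.94 V > V_CE(sat), so the active-region assumption holds.

active; I_C ≈ 13 mA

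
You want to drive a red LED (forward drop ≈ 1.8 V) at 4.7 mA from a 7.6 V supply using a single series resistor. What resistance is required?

R ≈ 1.2 kΩ

The resistor drops V_S − V_D = 7.6 − 1.8 = 5.8 V at 4.7 mA.
R = 5.8 V / 4.7 mA = 1.23 kΩ.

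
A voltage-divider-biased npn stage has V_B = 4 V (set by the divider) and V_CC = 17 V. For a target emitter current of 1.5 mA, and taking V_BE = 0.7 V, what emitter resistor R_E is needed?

V_E = V_B − V_BE = 4 − 0.7 = 3.3 V.
R_E = V_E / I_E = 3.3 / 1.5 = 2.2 kΩ.

R_E ≈ 2.2 kΩ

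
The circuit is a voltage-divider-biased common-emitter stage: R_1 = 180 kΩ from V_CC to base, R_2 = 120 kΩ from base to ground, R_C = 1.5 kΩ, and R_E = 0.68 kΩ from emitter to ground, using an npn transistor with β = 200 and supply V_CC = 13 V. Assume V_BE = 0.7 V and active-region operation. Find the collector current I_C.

Thevenize the base divider: V_Th = V_CC·R_2/(R_1+R_2) = 13×120/300 = 5.2 V, R_Th = R_1‖R_2 = 72 kΩ.
Base-emitter loop: V_Th = I_B·R_Th + V_BE + (β+1)I_B·R_E, so I_B = (5.2 − 0.7) / (72 + 201×0.68) = 0.0216 mA.
I_C = β·I_B = 200×0.0216 = 4.31 mA, and I_E = (β+1)I_B = 4.33 mA.
V_CE = V_CC − I_C·R_C − I_E·R_E = 13 − 4.31×1.5 − 4.33×0.68 = 3.58 V.
V_CE = 3.58 V > 0.2 V confirms active-region operation.

I_C ≈ 4.3 mA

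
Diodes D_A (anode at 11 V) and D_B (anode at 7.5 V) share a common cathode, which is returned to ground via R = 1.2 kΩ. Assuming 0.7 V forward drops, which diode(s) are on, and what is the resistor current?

Only D_A conducts; I_R ≈ 8.6 mA

Assume both conduct. Then node N would need to be at both 11−0.7 = 10.3 V and 7.5−0.7 = 6.8 V, which is impossible.
Assume only D_A conducts: V_N = 11 − 0.7 = 10.3 V, so I_R = 10.3/1.2 = 8.58 mA.
Check D_B: its anode-to-cathode voltage is 7.5 − 10.3 = -2.8 V < 0.7 V, so it is off. The assumption is consistent.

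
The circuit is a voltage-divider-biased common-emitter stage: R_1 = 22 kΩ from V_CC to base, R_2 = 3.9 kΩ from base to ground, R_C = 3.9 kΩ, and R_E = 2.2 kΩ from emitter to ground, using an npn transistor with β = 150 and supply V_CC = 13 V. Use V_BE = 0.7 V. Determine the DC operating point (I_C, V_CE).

Thevenize the base divider: V_Th = V_CC·R_2/(R_1+R_2) = 13×3.9/25.9 = 1.96 V, R_Th = R_1‖R_2 = 3.31 kΩ.
Base-emitter loop: V_Th = I_B·R_Th + V_BE + (β+1)I_B·R_E, so I_B = (1.96 − 0.7) / (3.31 + 151×2.2) = 0.00375 mA.
I_C = β·I_B = 150×0.00375 = 0.562 mA, and I_E = (β+1)I_B = 0.566 mA.
V_CE = V_CC − I_C·R_C − I_E·R_E = 13 − 0.562×3.9 − 0.566×2.2 = 9.56 V.
V_CE = 9.56 V > 0.2 V confirms active-region operation.

I_C ≈ 0.56 mA, V_CE ≈ 9.6 V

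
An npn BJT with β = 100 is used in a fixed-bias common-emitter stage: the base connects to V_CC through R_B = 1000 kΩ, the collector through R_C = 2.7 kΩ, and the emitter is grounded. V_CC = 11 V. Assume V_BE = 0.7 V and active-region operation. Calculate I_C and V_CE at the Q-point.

I_C ≈ 1 mA, V_CE ≈ 8.2 V

Base loop: V_CC = I_B·R_B + V_BE, so I_B = (11 − 0.7)/1000 kΩ = 0.0103 mA.
In the active region I_C = β·I_B = 100 × 0.0103 = 1.03 mA.
Collector loop: V_CE = V_CC − I_C·R_C = 11 − 1.03×2.7 = 8.22 V.
Since V_CE = 8.22 V > V_CE(sat) ≈ 0.2 V, the transistor is in the active region as assumed.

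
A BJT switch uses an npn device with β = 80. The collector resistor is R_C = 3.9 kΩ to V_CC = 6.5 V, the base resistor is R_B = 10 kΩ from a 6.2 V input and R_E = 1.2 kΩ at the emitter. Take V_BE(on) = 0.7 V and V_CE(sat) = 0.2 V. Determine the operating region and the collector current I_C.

Assume active: I_B = (6.2 − 0.7)/(10 + 81×1.2) = 0.0513 mA, I_C = β·I_B = 4.1 mA.
Then V_CE = 6.5 − 4.1×3.9 − 4.16×1.2 = -14.5 V < 0.2 V — the active assumption fails.
Re-solve with V_CE = 0.2 V. KCL at the emitter: V_E/R_E = (V_BB−0.7−V_E)/R_B + (V_CC−0.2−V_E)/R_C, giving V_E = 1.82 V.
I_C = (V_CC − 0.2 − V_E)/R_C = (6.3 − 1.82)/3.9 = 1.15 mA.
Check: I_B = (5.5 − 1.82)/10 = 0.368 mA, and β·I_B = 29.4 mA > I_C, confirming saturation.

saturation; I_C ≈ 1.1 mA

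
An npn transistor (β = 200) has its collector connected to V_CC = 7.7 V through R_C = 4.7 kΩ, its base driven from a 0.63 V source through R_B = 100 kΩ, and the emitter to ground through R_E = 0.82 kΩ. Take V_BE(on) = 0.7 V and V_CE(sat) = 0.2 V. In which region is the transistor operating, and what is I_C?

V_BB = 0.63 V ≤ V_BE(on) = 0.7 V, so the base-emitter junction is not forward biased.
The transistor is in cutoff: I_B = I_C = 0.

cutoff; I_C ≈ 0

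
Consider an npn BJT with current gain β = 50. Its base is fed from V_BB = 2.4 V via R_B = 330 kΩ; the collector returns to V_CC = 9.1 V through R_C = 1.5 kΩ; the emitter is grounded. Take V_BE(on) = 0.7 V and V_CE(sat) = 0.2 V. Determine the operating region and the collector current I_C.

active; I_C ≈ 0.26 mA

Assume active. Base-emitter loop: I_B = (V_BB − V_BE)/R_B = (2.4 − 0.7)/330 = 0.00515 mA.
I_C = β·I_B = 50×0.00515 = 0.258 mA.
V_CE = V_CC − I_C·R_C = 9.1 − 0.258×1.5 = 8.71 V > V_CE(sat), so the active-region assumption holds.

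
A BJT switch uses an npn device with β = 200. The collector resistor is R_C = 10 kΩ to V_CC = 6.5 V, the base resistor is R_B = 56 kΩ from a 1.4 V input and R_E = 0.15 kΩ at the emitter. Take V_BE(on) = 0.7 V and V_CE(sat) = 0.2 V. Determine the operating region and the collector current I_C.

saturation; I_C ≈ 0.62 mA

Assume active: I_B = (1.4 − 0.7)/(56 + 201×0.15) = 0.00813 mA, I_C = β·I_B = 1.63 mA.
Then V_CE = 6.5 − 1.63×10 − 1.63×0.15 = -10 V < 0.2 V — the active assumption fails.
Re-solve with V_CE = 0.2 V. KCL at the emitter: V_E/R_E = (V_BB−0.7−V_E)/R_B + (V_CC−0.2−V_E)/R_C, giving V_E = 0.0947 V.
I_C = (V_CC − 0.2 − V_E)/R_C = (6.3 − 0.0947)/10 = 0.621 mA.
Check: I_B = (0.7 − 0.0947)/56 = 0.0108 mA, and β·I_B = 2.16 mA > I_C, confirming saturation.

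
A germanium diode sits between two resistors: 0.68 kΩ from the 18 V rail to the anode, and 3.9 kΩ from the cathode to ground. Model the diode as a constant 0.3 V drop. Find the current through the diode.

I ≈ 3.9 mA

The two resistors are in series with the diode, so KVL gives 18 = I·0.68 + 0.3 + I·3.9.
I = (18 − 0.3) / (0.68 + 3.9) kΩ = 17.7 / 4.58 = 3.86 mA.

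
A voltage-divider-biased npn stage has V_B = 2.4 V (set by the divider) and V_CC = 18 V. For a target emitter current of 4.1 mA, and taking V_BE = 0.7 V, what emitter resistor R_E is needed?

R_E ≈ 0.41 kΩ

V_E = V_B − V_BE = 2.4 − 0.7 = 1.7 V.
R_E = V_E / I_E = 1.7 / 4.1 = 0.415 kΩ.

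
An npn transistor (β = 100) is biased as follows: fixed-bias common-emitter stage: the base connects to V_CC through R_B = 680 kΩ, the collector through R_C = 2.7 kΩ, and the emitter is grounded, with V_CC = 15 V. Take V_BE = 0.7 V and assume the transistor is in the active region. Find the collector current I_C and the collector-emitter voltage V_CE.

Base loop: V_CC = I_B·R_B + V_BE, so I_B = (15 − 0.7)/680 kΩ = 0.021 mA.
In the active region I_C = β·I_B = 100 × 0.021 = 2.1 mA.
Collector loop: V_CE = V_CC − I_C·R_C = 15 − 2.1×2.7 = 9.32 V.
Since V_CE = 9.32 V > V_CE(sat) ≈ 0.2 V, the transistor is in the active region as assumed.

I_C ≈ 2.1 mA, V_CE ≈ 9.3 V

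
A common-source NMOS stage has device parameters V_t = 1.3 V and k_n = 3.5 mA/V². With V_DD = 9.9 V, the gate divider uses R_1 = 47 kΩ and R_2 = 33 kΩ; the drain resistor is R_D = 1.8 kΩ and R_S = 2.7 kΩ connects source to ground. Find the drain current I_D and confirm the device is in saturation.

I_D ≈ 0.78 mA

V_G = V_DD·R_2/(R_1+R_2) = 9.9×33/80 = 4.08 V.
Assume saturation: I_D = (k_n/2)(V_GS − V_t)² with V_GS = V_G − I_D·R_S = 4.08 − 2.7·I_D.
Substituting gives 12.8·I_D² − 27.3·I_D + 13.6 = 0, with roots I_D = 0.783 or 1.36 mA.
The root I_D = 1.36 mA gives V_GS = 0.419 V ≤ V_t, so take I_D = 0.783 mA.
Then V_GS = 1.97 V and V_DS = V_DD − I_D(R_D+R_S) = 9.9 − 0.783×4.5 = 6.38 V.
Saturation requires V_DS ≥ V_GS − V_t = 0.669 V; 6.38 ≥ 0.669 ✓.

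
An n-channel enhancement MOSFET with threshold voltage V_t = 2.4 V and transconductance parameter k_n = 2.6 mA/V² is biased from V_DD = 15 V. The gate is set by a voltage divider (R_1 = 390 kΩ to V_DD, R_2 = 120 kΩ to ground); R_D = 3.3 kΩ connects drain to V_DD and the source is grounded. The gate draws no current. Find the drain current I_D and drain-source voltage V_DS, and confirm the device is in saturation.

V_G = V_DD·R_2/(R_1+R_2) = 15×120/510 = 3.53 V. With the source grounded, V_GS = V_G = 3.53 V.
Assume saturation: I_D = (k_n/2)(V_GS − V_t)² = (2.6/2)×(3.53 − 2.4)² = 1.3×1.13² = 1.66 mA.
V_DS = V_DD − I_D·R_D = 15 − 1.66×3.3 = 9.53 V.
Saturation requires V_DS ≥ V_GS − V_t = 1.13 V; 9.53 ≥ 1.13 ✓.

I_D ≈ 1.7 mA, V_DS ≈ 9.5 V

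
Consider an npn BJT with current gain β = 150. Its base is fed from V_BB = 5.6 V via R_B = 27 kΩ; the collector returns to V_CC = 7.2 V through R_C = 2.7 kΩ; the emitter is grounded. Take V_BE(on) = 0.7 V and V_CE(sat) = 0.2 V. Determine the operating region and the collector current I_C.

saturation; I_C ≈ 2.6 mA

Assume active: I_B = (5.6 − 0.7)/27 = 0.181 mA, giving I_C = β·I_B = 27.2 mA.
But then V_CE = 7.2 − 27.2×2.7 = -66.3 V < V_CE(sat) = 0.2 V — impossible in the active region.
So the transistor is saturated. With V_CE = 0.2 V, I_C = (V_CC − 0.2)/R_C = 7/2.7 = 2.59 mA.
Check: β·I_B = 27.2 mA > I_C = 2.59 mA, confirming saturation.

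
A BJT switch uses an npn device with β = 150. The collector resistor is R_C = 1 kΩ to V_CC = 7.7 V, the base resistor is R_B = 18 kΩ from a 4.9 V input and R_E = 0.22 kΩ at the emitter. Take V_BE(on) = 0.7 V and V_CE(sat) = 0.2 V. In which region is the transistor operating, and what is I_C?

saturation; I_C ≈ 6.1 mA

Assume active: I_B = (4.9 − 0.7)/(18 + 151×0.22) = 0.082 mA, I_C = β·I_B = 12.3 mA.
Then V_CE = 7.7 − 12.3×1 − 12.4×0.22 = -7.32 V < 0.2 V — the active assumption fails.
Re-solve with V_CE = 0.2 V. KCL at the emitter: V_E/R_E = (V_BB−0.7−V_E)/R_B + (V_CC−0.2−V_E)/R_C, giving V_E = 1.38 V.
I_C = (V_CC − 0.2 − V_E)/R_C = (7.5 − 1.38)/1 = 6.12 mA.
Check: I_B = (4.2 − 1.38)/18 = 0.157 mA, and β·I_B = 23.5 mA > I_C, confirming saturation.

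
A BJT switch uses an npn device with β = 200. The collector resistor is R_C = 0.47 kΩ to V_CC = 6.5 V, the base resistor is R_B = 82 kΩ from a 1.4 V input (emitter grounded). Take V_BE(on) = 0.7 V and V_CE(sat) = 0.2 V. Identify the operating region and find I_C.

Assume active. Base-emitter loop: I_B = (V_BB − V_BE)/R_B = (1.4 − 0.7)/82 = 0.00854 mA.
I_C = β·I_B = 200×0.00854 = 1.71 mA.
V_CE = V_CC − I_C·R_C = 6.5 − 1.71×0.47 = 5.7 V > V_CE(sat), so the active-region assumption holds.

active; I_C ≈ 1.7 mA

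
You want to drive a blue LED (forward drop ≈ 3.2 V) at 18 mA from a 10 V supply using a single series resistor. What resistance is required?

The resistor drops V_S − V_D = 10 − 3.2 = 6.8 V at 18 mA.
R = 6.8 V / 18 mA = 0.378 kΩ.

R ≈ 0.38 kΩ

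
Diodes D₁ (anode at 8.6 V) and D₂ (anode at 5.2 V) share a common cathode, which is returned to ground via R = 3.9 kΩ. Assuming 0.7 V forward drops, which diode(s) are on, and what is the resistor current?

Only D₁ conducts; I_R ≈ 2 mA

Assume both conduct. Then node N would need to be at both 8.6−0.7 = 7.9 V and 5.2−0.7 = 4.5 V, which is impossible.
Assume only D₁ conducts: V_N = 8.6 − 0.7 = 7.9 V, so I_R = 7.9/3.9 = 2.03 mA.
Check D₂: its anode-to-cathode voltage is 5.2 − 7.9 = -2.7 V < 0.7 V, so it is off. The assumption is consistent.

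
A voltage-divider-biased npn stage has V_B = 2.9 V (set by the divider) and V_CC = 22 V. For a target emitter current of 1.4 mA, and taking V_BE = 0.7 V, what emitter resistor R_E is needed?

R_E ≈ 1.6 kΩ

V_E = V_B − V_BE = 2.9 − 0.7 = 2.2 V.
R_E = V_E / I_E = 2.2 / 1.4 = 1.57 kΩ.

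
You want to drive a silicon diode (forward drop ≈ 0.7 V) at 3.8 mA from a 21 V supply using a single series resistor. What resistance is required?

The resistor drops V_S − V_D = 21 − 0.7 = 20.3 V at 3.8 mA.
R = 20.3 V / 3.8 mA = 5.34 kΩ.

R ≈ 5.3 kΩ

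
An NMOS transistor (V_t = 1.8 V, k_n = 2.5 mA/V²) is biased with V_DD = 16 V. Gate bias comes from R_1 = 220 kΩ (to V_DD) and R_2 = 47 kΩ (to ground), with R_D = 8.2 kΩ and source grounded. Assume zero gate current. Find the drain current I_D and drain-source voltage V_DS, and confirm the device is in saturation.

V_G = V_DD·R_2/(R_1+R_2) = 16×47/267 = 2.82 V. With the source grounded, V_GS = V_G = 2.82 V.
Assume saturation: I_D = (k_n/2)(V_GS − V_t)² = (2.5/2)×(2.82 − 1.8)² = 1.25×1.02² = 1.29 mA.
V_DS = V_DD − I_D·R_D = 16 − 1.29×8.2 = 5.41 V.
Saturation requires V_DS ≥ V_GS − V_t = 1.02 V; 5.41 ≥ 1.02 ✓.

I_D ≈ 1.3 mA, V_DS ≈ 5.4 V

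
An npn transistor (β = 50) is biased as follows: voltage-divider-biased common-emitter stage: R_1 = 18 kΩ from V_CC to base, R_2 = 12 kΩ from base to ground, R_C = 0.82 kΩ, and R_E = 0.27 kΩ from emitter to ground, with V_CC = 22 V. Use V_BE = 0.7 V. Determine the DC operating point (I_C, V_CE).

Thevenize the base divider: V_Th = V_CC·R_2/(R_1+R_2) = 22×12/30 = 8.8 V, R_Th = R_1‖R_2 = 7.2 kΩ.
Base-emitter loop: V_Th = I_B·R_Th + V_BE + (β+1)I_B·R_E, so I_B = (8.8 − 0.7) / (7.2 + 51×0.27) = 0.386 mA.
I_C = β·I_B = 50×0.386 = 19.3 mA, and I_E = (β+1)I_B = 19.7 mA.
V_CE = V_CC − I_C·R_C − I_E·R_E = 22 − 19.3×0.82 − 19.7×0.27 = 0.844 V.
V_CE = 0.844 V > 0.2 V confirms active-region operation.

I_C ≈ 19 mA, V_CE ≈ 0.84 V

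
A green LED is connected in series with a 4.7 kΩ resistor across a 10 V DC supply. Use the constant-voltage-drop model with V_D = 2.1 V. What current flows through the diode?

I ≈ 1.7 mA

KVL around the loop: 10 = V_D + I·R = 2.1 + I × 4.7 kΩ.
So I = (10 − 2.1) / 4.7 kΩ = 7.9 / 4.7 = 1.68 mA.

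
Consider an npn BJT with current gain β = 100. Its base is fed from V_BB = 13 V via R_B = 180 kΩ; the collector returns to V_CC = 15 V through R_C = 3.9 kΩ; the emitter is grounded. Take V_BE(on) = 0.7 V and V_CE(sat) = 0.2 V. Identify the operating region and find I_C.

saturation; I_C ≈ 3.8 mA

Assume active: I_B = (13 − 0.7)/180 = 0.0683 mA, giving I_C = β·I_B = 6.83 mA.
But then V_CE = 15 − 6.83×3.9 = -11.7 V < V_CE(sat) = 0.2 V — impossible in the active region.
So the transistor is saturated. With V_CE = 0.2 V, I_C = (V_CC − 0.2)/R_C = 14.8/3.9 = 3.79 mA.
Check: β·I_B = 6.83 mA > I_C = 3.79 mA, confirming saturation.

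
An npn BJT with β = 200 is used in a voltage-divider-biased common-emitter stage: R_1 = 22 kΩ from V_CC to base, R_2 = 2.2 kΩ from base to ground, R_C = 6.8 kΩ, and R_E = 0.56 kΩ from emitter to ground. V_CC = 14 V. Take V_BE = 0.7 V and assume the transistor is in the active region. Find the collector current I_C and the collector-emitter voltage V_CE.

I_C ≈ 1 mA, V_CE ≈ 6.6 V

Thevenize the base divider: V_Th = V_CC·R_2/(R_1+R_2) = 14×2.2/24.2 = 1.27 V, R_Th = R_1‖R_2 = 2 kΩ.
Base-emitter loop: V_Th = I_B·R_Th + V_BE + (β+1)I_B·R_E, so I_B = (1.27 − 0.7) / (2 + 201×0.56) = 0.005 mA.
I_C = β·I_B = 200×0.005 = 1 mA, and I_E = (β+1)I_B = 1 mA.
V_CE = V_CC − I_C·R_C − I_E·R_E = 14 − 1×6.8 − 1×0.56 = 6.64 V.
V_CE = 6.64 V > 0.2 V confirms active-region operation.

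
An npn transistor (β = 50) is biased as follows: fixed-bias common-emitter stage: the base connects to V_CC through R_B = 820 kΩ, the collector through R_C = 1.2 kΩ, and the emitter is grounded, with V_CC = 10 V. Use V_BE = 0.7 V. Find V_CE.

V_CE ≈ 9.3 V

Base loop: V_CC = I_B·R_B + V_BE, so I_B = (10 − 0.7)/820 kΩ = 0.0113 mA.
In the active region I_C = β·I_B = 50 × 0.0113 = 0.567 mA.
Collector loop: V_CE = V_CC − I_C·R_C = 10 − 0.567×1.2 = 9.32 V.
Since V_CE = 9.32 V > V_CE(sat) ≈ 0.2 V, the transistor is in the active region as assumed.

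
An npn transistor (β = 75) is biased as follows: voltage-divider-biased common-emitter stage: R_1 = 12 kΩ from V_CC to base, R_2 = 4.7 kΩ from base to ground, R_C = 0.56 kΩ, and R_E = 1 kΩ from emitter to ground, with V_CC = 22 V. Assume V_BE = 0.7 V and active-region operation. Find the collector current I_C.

Thevenize the base divider: V_Th = V_CC·R_2/(R_1+R_2) = 22×4.7/16.7 = 6.19 V, R_Th = R_1‖R_2 = 3.38 kΩ.
Base-emitter loop: V_Th = I_B·R_Th + V_BE + (β+1)I_B·R_E, so I_B = (6.19 − 0.7) / (3.38 + 76×1) = 0.0692 mA.
I_C = β·I_B = 75×0.0692 = 5.19 mA, and I_E = (β+1)I_B = 5.26 mA.
V_CE = V_CC − I_C·R_C − I_E·R_E = 22 − 5.19×0.56 − 5.26×1 = 13.8 V.
V_CE = 13.8 V > 0.2 V confirms active-region operation.

I_C ≈ 5.2 mA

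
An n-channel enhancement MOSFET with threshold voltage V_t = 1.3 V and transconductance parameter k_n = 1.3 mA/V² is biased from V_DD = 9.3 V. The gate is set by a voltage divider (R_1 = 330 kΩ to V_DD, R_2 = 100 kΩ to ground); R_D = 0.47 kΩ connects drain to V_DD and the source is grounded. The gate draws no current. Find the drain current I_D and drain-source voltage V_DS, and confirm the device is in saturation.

I_D ≈ 0.48 mA, V_DS ≈ 9.1 V

V_G = V_DD·R_2/(R_1+R_2) = 9.3×100/430 = 2.16 V. With the source grounded, V_GS = V_G = 2.16 V.
Assume saturation: I_D = (k_n/2)(V_GS − V_t)² = (1.3/2)×(2.16 − 1.3)² = 0.65×0.863² = 0.484 mA.
V_DS = V_DD − I_D·R_D = 9.3 − 0.484×0.47 = 9.07 V.
Saturation requires V_DS ≥ V_GS − V_t = 0.863 V; 9.07 ≥ 0.863 ✓.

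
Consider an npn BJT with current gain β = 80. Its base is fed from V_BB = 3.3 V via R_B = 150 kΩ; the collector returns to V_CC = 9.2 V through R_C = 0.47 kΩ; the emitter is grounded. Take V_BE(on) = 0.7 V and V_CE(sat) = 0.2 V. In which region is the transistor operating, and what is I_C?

Assume active. Base-emitter loop: I_B = (V_BB − V_BE)/R_B = (3.3 − 0.7)/150 = 0.0173 mA.
I_C = β·I_B = 80×0.0173 = 1.39 mA.
V_CE = V_CC − I_C·R_C = 9.2 − 1.39×0.47 = 8.55 V > V_CE(sat), so the active-region assumption holds.

active; I_C ≈ 1.4 mA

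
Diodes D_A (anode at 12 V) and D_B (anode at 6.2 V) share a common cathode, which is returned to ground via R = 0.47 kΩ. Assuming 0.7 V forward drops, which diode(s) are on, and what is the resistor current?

Only D_A conducts; I_R ≈ 24 mA

Assume both conduct. Then node N would need to be at both 12−0.7 = 11.3 V and 6.2−0.7 = 5.5 V, which is impossible.
Assume only D_A conducts: V_N = 12 − 0.7 = 11.3 V, so I_R = 11.3/0.47 = 24 mA.
Check D_B: its anode-to-cathode voltage is 6.2 − 11.3 = -5.1 V < 0.7 V, so it is off. The assumption is consistent.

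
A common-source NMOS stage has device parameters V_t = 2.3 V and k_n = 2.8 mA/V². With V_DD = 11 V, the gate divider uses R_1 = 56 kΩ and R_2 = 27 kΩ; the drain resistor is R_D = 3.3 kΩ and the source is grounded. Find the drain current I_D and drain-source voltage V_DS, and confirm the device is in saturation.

V_G = V_DD·R_2/(R_1+R_2) = 11×27/83 = 3.58 V. With the source grounded, V_GS = V_G = 3.58 V.
Assume saturation: I_D = (k_n/2)(V_GS − V_t)² = (2.8/2)×(3.58 − 2.3)² = 1.4×1.28² = 2.29 mA.
V_DS = V_DD − I_D·R_D = 11 − 2.29×3.3 = 3.45 V.
Saturation requires V_DS ≥ V_GS − V_t = 1.28 V; 3.45 ≥ 1.28 ✓.

I_D ≈ 2.3 mA, V_DS ≈ 3.5 V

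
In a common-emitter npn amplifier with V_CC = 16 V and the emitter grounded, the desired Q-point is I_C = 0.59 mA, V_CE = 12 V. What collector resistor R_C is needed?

R_C ≈ 6.8 kΩ

Collector loop: V_CC = I_C·R_C + V_CE.
R_C = (V_CC − V_CE)/I_C = (16 − 12)/0.59 = 6.78 kΩ.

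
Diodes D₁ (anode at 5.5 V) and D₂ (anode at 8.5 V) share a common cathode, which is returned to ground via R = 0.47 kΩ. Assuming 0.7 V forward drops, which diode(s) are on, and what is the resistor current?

Only D₂ conducts; I_R ≈ 17 mA

Assume both conduct. Then node N would need to be at both 5.5−0.7 = 4.8 V and 8.5−0.7 = 7.8 V, which is impossible.
Assume only D₂ conducts: V_N = 8.5 − 0.7 = 7.8 V, so I_R = 7.8/0.47 = 16.6 mA.
Check D₁: its anode-to-cathode voltage is 5.5 − 7.8 = -2.3 V < 0.7 V, so it is off. The assumption is consistent.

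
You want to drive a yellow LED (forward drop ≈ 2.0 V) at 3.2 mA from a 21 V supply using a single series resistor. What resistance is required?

The resistor drops V_S − V_D = 21 − 2.0 = 19 V at 3.2 mA.
R = 19 V / 3.2 mA = 5.94 kΩ.

R ≈ 5.9 kΩ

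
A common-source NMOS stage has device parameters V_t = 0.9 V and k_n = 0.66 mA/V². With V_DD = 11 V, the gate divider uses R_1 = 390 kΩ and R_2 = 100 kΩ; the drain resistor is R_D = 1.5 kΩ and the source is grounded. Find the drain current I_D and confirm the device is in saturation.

I_D ≈ 0.6 mA

V_G = V_DD·R_2/(R_1+R_2) = 11×100/490 = 2.24 V. With the source grounded, V_GS = V_G = 2.24 V.
Assume saturation: I_D = (k_n/2)(V_GS − V_t)² = (0.66/2)×(2.24 − 0.9)² = 0.33×1.34² = 0.597 mA.
V_DS = V_DD − I_D·R_D = 11 − 0.597×1.5 = 10.1 V.
Saturation requires V_DS ≥ V_GS − V_t = 1.34 V; 10.1 ≥ 1.34 ✓.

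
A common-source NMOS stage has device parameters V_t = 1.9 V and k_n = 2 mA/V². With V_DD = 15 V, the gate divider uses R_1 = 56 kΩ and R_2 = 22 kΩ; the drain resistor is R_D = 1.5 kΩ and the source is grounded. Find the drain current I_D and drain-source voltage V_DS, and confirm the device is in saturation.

V_G = V_DD·R_2/(R_1+R_2) = 15×22/78 = 4.23 V. With the source grounded, V_GS = V_G = 4.23 V.
Assume saturation: I_D = (k_n/2)(V_GS − V_t)² = (2/2)×(4.23 − 1.9)² = 1×2.33² = 5.43 mA.
V_DS = V_DD − I_D·R_D = 15 − 5.43×1.5 = 6.85 V.
Saturation requires V_DS ≥ V_GS − V_t = 2.33 V; 6.85 ≥ 2.33 ✓.

I_D ≈ 5.4 mA, V_DS ≈ 6.9 V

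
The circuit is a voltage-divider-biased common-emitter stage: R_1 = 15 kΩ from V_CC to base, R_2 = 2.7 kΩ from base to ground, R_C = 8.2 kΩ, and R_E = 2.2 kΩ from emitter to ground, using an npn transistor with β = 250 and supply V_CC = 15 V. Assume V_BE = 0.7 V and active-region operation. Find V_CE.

V_CE ≈ 7.5 V

Thevenize the base divider: V_Th = V_CC·R_2/(R_1+R_2) = 15×2.7/17.7 = 2.29 V, R_Th = R_1‖R_2 = 2.29 kΩ.
Base-emitter loop: V_Th = I_B·R_Th + V_BE + (β+1)I_B·R_E, so I_B = (2.29 − 0.7) / (2.29 + 251×2.2) = 0.00286 mA.
I_C = β·I_B = 250×0.00286 = 0.716 mA, and I_E = (β+1)I_B = 0.719 mA.
V_CE = V_CC − I_C·R_C − I_E·R_E = 15 − 0.716×8.2 − 0.719×2.2 = 7.55 V.
V_CE = 7.55 V > 0.2 V confirms active-region operation.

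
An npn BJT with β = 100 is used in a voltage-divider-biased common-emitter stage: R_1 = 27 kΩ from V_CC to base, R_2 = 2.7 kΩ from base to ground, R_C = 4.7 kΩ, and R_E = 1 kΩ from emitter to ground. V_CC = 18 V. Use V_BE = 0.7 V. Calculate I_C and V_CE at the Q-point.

I_C ≈ 0.91 mA, V_CE ≈ 13 V

Thevenize the base divider: V_Th = V_CC·R_2/(R_1+R_2) = 18×2.7/29.7 = 1.64 V, R_Th = R_1‖R_2 = 2.45 kΩ.
Base-emitter loop: V_Th = I_B·R_Th + V_BE + (β+1)I_B·R_E, so I_B = (1.64 − 0.7) / (2.45 + 101×1) = 0.00905 mA.
I_C = β·I_B = 100×0.00905 = 0.905 mA, and I_E = (β+1)I_B = 0.914 mA.
V_CE = V_CC − I_C·R_C − I_E·R_E = 18 − 0.905×4.7 − 0.914×1 = 12.8 V.
V_CE = 12.8 V > 0.2 V confirms active-region operation.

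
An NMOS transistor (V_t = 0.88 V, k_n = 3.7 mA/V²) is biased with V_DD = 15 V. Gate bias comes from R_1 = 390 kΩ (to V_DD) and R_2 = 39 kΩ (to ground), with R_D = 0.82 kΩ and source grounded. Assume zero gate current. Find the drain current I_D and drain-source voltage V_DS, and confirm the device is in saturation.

I_D ≈ 0.43 mA, V_DS ≈ 15 V

V_G = V_DD·R_2/(R_1+R_2) = 15×39/429 = 1.36 V. With the source grounded, V_GS = V_G = 1.36 V.
Assume saturation: I_D = (k_n/2)(V_GS − V_t)² = (3.7/2)×(1.36 − 0.88)² = 1.85×0.484² = 0.433 mA.
V_DS = V_DD − I_D·R_D = 15 − 0.433×0.82 = 14.6 V.
Saturation requires V_DS ≥ V_GS − V_t = 0.484 V; 14.6 ≥ 0.484 ✓.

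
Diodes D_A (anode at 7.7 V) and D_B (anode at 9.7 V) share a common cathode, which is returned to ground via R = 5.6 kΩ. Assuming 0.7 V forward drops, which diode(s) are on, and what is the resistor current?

Only D_B conducts; I_R ≈ 1.6 mA

Assume both conduct. Then node N would need to be at both 7.7−0.7 = 7 V and 9.7−0.7 = 9 V, which is impossible.
Assume only D_B conducts: V_N = 9.7 − 0.7 = 9 V, so I_R = 9/5.6 = 1.61 mA.
Check D_A: its anode-to-cathode voltage is 7.7 − 9 = -1.3 V < 0.7 V, so it is off. The assumption is consistent.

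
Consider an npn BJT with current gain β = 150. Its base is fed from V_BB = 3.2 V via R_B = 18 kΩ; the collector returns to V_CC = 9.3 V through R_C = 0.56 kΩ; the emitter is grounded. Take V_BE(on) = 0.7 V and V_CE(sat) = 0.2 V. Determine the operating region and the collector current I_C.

saturation; I_C ≈ 16 mA

Assume active: I_B = (3.2 − 0.7)/18 = 0.139 mA, giving I_C = β·I_B = 20.8 mA.
But then V_CE = 9.3 − 20.8×0.56 = -2.37 V < V_CE(sat) = 0.2 V — impossible in the active region.
So the transistor is saturated. With V_CE = 0.2 V, I_C = (V_CC − 0.2)/R_C = 9.1/0.56 = 16.2 mA.
Check: β·I_B = 20.8 mA > I_C = 16.2 mA, confirming saturation.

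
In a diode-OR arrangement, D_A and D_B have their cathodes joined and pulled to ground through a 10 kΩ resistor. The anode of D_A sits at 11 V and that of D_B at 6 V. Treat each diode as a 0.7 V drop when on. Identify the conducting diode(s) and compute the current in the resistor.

Assume both conduct. Then node N would need to be at both 11−0.7 = 10.3 V and 6−0.7 = 5.3 V, which is impossible.
Assume only D_A conducts: V_N = 11 − 0.7 = 10.3 V, so I_R = 10.3/10 = 1.03 mA.
Check D_B: its anode-to-cathode voltage is 6 − 10.3 = -4.3 V < 0.7 V, so it is off. The assumption is consistent.

Only D_A conducts; I_R ≈ 1 mA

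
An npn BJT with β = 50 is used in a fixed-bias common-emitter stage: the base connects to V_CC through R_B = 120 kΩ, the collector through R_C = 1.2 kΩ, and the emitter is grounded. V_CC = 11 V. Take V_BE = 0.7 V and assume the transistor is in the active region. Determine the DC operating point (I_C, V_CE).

I_C ≈ 4.3 mA, V_CE ≈ 5.8 V

Base loop: V_CC = I_B·R_B + V_BE, so I_B = (11 − 0.7)/120 kΩ = 0.0858 mA.
In the active region I_C = β·I_B = 50 × 0.0858 = 4.29 mA.
Collector loop: V_CE = V_CC − I_C·R_C = 11 − 4.29×1.2 = 5.85 V.
Since V_CE = 5.85 V > V_CE(sat) ≈ 0.2 V, the transistor is in the active region as assumed.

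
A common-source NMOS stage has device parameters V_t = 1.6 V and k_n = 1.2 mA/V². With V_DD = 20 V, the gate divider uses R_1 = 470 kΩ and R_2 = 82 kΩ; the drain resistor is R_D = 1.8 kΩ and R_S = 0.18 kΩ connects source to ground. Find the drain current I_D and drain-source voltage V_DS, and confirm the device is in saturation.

I_D ≈ 0.88 mA, V_DS ≈ 18 V

V_G = V_DD·R_2/(R_1+R_2) = 20×82/552 = 2.97 V.
Assume saturation: I_D = (k_n/2)(V_GS − V_t)² with V_GS = V_G − I_D·R_S = 2.97 − 0.18·I_D.
Substituting gives 0.0194·I_D² − 1.3·I_D + 1.13 = 0, with roots I_D = 0.882 or 65.8 mA.
The root I_D = 65.8 mA gives V_GS = -8.87 V ≤ V_t, so take I_D = 0.882 mA.
Then V_GS = 2.81 V and V_DS = V_DD − I_D(R_D+R_S) = 20 − 0.882×1.98 = 18.3 V.
Saturation requires V_DS ≥ V_GS − V_t = 1.21 V; 18.3 ≥ 1.21 ✓.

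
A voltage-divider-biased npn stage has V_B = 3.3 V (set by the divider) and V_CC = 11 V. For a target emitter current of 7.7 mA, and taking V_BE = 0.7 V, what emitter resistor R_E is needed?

R_E ≈ 0.34 kΩ

V_E = V_B − V_BE = 3.3 − 0.7 = 2.6 V.
R_E = V_E / I_E = 2.6 / 7.7 = 0.338 kΩ.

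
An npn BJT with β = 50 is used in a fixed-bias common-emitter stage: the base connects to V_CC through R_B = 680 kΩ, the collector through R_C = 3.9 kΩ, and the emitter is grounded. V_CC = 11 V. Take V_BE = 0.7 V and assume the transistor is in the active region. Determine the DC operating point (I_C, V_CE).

I_C ≈ 0.76 mA, V_CE ≈ 8 V

Base loop: V_CC = I_B·R_B + V_BE, so I_B = (11 − 0.7)/680 kΩ = 0.0151 mA.
In the active region I_C = β·I_B = 50 × 0.0151 = 0.757 mA.
Collector loop: V_CE = V_CC − I_C·R_C = 11 − 0.757×3.9 = 8.05 V.
Since V_CE = 8.05 V > V_CE(sat) ≈ 0.2 V, the transistor is in the active region as assumed.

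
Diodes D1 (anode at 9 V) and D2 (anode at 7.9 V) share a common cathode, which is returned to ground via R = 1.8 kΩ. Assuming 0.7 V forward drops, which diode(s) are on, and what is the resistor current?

Assume both conduct. Then node N would need to be at both 9−0.7 = 8.3 V and 7.9−0.7 = 7.2 V, which is impossible.
Assume only D1 conducts: V_N = 9 − 0.7 = 8.3 V, so I_R = 8.3/1.8 = 4.61 mA.
Check D2: its anode-to-cathode voltage is 7.9 − 8.3 = -0.4 V < 0.7 V, so it is off. The assumption is consistent.

Only D1 conducts; I_R ≈ 4.6 mA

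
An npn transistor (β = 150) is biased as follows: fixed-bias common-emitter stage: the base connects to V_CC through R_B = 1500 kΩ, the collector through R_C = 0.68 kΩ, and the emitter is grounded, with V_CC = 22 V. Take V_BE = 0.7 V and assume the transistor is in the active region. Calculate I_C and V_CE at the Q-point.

I_C ≈ 2.1 mA, V_CE ≈ 21 V

Base loop: V_CC = I_B·R_B + V_BE, so I_B = (22 − 0.7)/1500 kΩ = 0.0142 mA.
In the active region I_C = β·I_B = 150 × 0.0142 = 2.13 mA.
Collector loop: V_CE = V_CC − I_C·R_C = 22 − 2.13×0.68 = 20.6 V.
Since V_CE = 20.6 V > V_CE(sat) ≈ 0.2 V, the transistor is in the active region as assumed.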